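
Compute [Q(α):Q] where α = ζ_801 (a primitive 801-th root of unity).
[Q(α):Q] = 528

The minimal polynomial of ζ_801 over Q is the 801-th cyclotomic polynomial Φ_801(x), which is irreducible over Q and has degree φ(801) = 528. Hence [Q(α):Q] = φ(801) = 528.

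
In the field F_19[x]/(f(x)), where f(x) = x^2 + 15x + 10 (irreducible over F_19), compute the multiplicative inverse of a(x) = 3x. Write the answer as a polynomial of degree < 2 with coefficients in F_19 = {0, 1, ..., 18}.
a(x)^(-1) ≡ 12x + 9 (mod f(x))

Since f is irreducible over F_19, F_19[x]/(f) is a field and a(x) ≠ 0 has an inverse. Apply the extended Euclidean algorithm to f(x) and a(x) in F_19[x]: f(x) = (13x + 5)·a(x) + (10). The last nonzero remainder is the constant 10 = gcd(f, a) in F_19. Back-substituting through the division chain expresses 10 = s(x)·a(x) + t(x)·f(x) with s(x) ≡ 6x + 14 (mod f), so (6x + 14)·a(x) ≡ 10 (mod f). Multiplying by 10^(-1) ≡ 2 in F_19 gives a(x)^(-1) ≡ 2·(6x + 14) ≡ 12x + 9 (mod f). Check: (3x)·(12x + 9) = 17x^2 + 8x ≡ 1 (mod x^2 + 15x + 10).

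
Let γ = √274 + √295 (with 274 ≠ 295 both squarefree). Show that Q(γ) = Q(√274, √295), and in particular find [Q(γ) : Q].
[Q(γ) : Q] = 4 (equivalently, Q(γ) = Q(√274, √295))

Obviously Q(γ) ⊆ Q(√274, √295), and [Q(√274, √295):Q] = 4 (since 274, 295 are distinct squarefree integers > 1 with 80830 not a perfect square). To show equality we compute the minimal polynomial of γ. From γ = √274 + √295: γ^2 = 274 + 2√(80830) + 295 = 569 + 2√(80830), so γ^2 - 569 = 2√(80830); squaring, (γ^2 - 569)^2 = 4·80830, i.e. γ^4 - 1138γ^2 + 323761 - 323320 = 0, i.e. γ^4 - 1138γ^2 + 441 = 0. So γ is a root of x^4 - 1138x^2 + 441. This polynomial is irreducible over Q: it has no rational root (each ±√274 ± √295 is irrational), and any factorization into two quadratics over Q would force √(80830) ∈ Q (pairing opposite roots) or √274, √295 ∈ Q (other pairings), all impossible. Hence [Q(γ):Q] = 4 = [Q(√274, √295):Q], so Q(γ) = Q(√274, √295).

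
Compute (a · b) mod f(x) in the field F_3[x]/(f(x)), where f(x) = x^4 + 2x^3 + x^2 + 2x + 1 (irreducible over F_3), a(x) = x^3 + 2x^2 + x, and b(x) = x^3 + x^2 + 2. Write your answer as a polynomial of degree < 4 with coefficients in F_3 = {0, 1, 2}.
a · b ≡ x^2 + x (mod f(x))

Multiply in F_3[x]: a(x)·b(x) = (x^3 + 2x^2 + x)·(x^3 + x^2 + 2) = x^6 + x^2 + 2x. This has degree ≥ 4, so divide by f(x) over F_3: x^6 + x^2 + 2x = (x^2 + x)·(x^4 + 2x^3 + x^2 + 2x + 1) + (x^2 + x). Hence a·b ≡ x^2 + x (mod f). (F_3[x]/(f) is a field with 3^4 = 81 elements since f is irreducible of degree 4.)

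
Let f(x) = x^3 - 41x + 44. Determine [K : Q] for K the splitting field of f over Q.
[K : Q] = 6

By the rational root test, any rational root of the monic integer polynomial f(x) = x^3 - 41x + 44 must be an integer dividing the constant term 44, i.e. one of ±{1, 2, 4, 11, 22, 44}. Evaluating: f(1) = 4, f(-1) = 84, f(2) = -30, f(-2) = 118, f(4) = -56, f(-4) = 144, f(11) = 924, f(-11) = -836, f(22) = 9790, f(-22) = -9702, f(44) = 83424, f(-44) = -83336; none is 0, so f has no rational root and is therefore irreducible over Q (a cubic with no linear factor over a field is irreducible). For an irreducible cubic, the Galois group is A_3 or S_3 according as the discriminant disc(f) = -4a^3 - 27b^2 = -4·(-41)^3 - 27·(44)^2 = 223412 is or is not a square in Q. Here disc(f) = 223412 is not a perfect square in Q, so the Galois group of f over Q is not contained in A_3 and must be all of S_3. The splitting field has degree |S_3| = 6 over Q, so [K : Q] = 6.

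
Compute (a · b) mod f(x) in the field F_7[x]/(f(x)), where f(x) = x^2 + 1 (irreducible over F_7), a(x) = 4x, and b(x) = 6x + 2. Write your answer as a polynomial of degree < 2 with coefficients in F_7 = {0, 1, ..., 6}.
a · b ≡ x + 4 (mod f(x))

Multiply in F_7[x]: a(x)·b(x) = (4x)·(6x + 2) = 3x^2 + x. This has degree ≥ 2, so divide by f(x) over F_7: 3x^2 + x = (3)·(x^2 + 1) + (x + 4). Hence a·b ≡ x + 4 (mod f). (F_7[x]/(f) is a field with 7^2 = 49 elements since f is irreducible of degree 2.)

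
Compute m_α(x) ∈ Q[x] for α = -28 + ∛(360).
m_α(x) = x^3 + 84x^2 + 2352x + 21592

Set β = α + 28 = ∛(360), so β^3 = 360. Then (α + 28)^3 - 360 = 0, i.e. α is a root of g(x) = (x + 28)^3 - 360 = x^3 + 84x^2 + 2352x + 21592. Since g(x) = h(x + 28) where h(x) = x^3 - 360, and h is irreducible over Q (because 360 is not a perfect cube, so h has no rational root, and a monic cubic with no rational root is irreducible), g is also irreducible (irreducibility is preserved under the substitution x → x + 28). Hence m_α(x) = x^3 + 84x^2 + 2352x + 21592.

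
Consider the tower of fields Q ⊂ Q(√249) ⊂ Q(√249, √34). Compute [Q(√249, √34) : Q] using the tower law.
[Q(√249, √34) : Q] = 4

[Q(√249):Q] = 2 (min poly x^2 - 249, irreducible since 249 is squarefree > 1). For the top step, suppose √34 ∈ Q(√249), say √34 = c + d√249 with c, d ∈ Q. Squaring: 34 = c^2 + 249d^2 + 2cd√249. Since √249 ∉ Q this forces 2cd = 0. If d = 0 then √34 = c ∈ Q, contradicting 34 squarefree > 1. If c = 0 then 34 = 249d^2, so 249·34 = (249d)^2 is a perfect square in Q — but 249·34 = 8466 is not a perfect square (since 249 and 34 are distinct squarefree integers). Contradiction. Hence √34 ∉ Q(√249), so x^2 - 34 stays irreducible over Q(√249) and [Q(√249, √34) : Q(√249)] = 2. By the tower law, [Q(√249, √34) : Q] = 2 · 2 = 4.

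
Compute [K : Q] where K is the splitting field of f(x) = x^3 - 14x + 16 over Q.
[K : Q] = 6

By the rational root test, any rational root of the monic integer polynomial f(x) = x^3 - 14x + 16 must be an integer dividing the constant term 16, i.e. one of ±{1, 2, 4, 8, 16}. Evaluating: f(1) = 3, f(-1) = 29, f(2) = -4, f(-2) = 36, f(4) = 24, f(-4) = 8, f(8) = 416, f(-8) = -384, f(16) = 3888, f(-16) = -3856; none is 0, so f has no rational root and is therefore irreducible over Q (a cubic with no linear factor over a field is irreducible). For an irreducible cubic, the Galois group is A_3 or S_3 according as the discriminant disc(f) = -4a^3 - 27b^2 = -4·(-14)^3 - 27·(16)^2 = 4064 is or is not a square in Q. Here disc(f) = 4064 is not a perfect square in Q, so the Galois group of f over Q is not contained in A_3 and must be all of S_3. The splitting field has degree |S_3| = 6 over Q, so [K : Q] = 6.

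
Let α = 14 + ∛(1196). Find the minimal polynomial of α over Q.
m_α(x) = x^3 - 42x^2 + 588x - 3940

Set β = α - 14 = ∛(1196), so β^3 = 1196. Then (α - 14)^3 - 1196 = 0, i.e. α is a root of g(x) = (x - 14)^3 - 1196 = x^3 - 42x^2 + 588x - 3940. Since g(x) = h(x - 14) where h(x) = x^3 - 1196, and h is irreducible over Q (because 1196 is not a perfect cube, so h has no rational root, and a monic cubic with no rational root is irreducible), g is also irreducible (irreducibility is preserved under the substitution x → x - 14). Hence m_α(x) = x^3 - 42x^2 + 588x - 3940.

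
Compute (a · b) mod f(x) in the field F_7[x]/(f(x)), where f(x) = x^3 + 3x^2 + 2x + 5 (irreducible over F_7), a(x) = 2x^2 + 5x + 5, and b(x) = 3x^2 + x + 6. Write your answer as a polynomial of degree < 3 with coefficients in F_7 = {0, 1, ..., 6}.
a · b ≡ 2x^2 (mod f(x))

Multiply in F_7[x]: a(x)·b(x) = (2x^2 + 5x + 5)·(3x^2 + x + 6) = 6x^4 + 3x^3 + 4x^2 + 2. This has degree ≥ 3, so divide by f(x) over F_7: 6x^4 + 3x^3 + 4x^2 + 2 = (6x + 6)·(x^3 + 3x^2 + 2x + 5) + (2x^2). Hence a·b ≡ 2x^2 (mod f). (F_7[x]/(f) is a field with 7^3 = 343 elements since f is irreducible of degree 3.)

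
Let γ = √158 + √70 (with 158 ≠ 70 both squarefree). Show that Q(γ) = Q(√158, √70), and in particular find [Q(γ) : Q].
[Q(γ) : Q] = 4 (equivalently, Q(γ) = Q(√158, √70))

Obviously Q(γ) ⊆ Q(√158, √70), and [Q(√158, √70):Q] = 4 (since 158, 70 are distinct squarefree integers > 1 with 11060 not a perfect square). To show equality we compute the minimal polynomial of γ. From γ = √158 + √70: γ^2 = 158 + 2√(11060) + 70 = 228 + 2√(11060), so γ^2 - 228 = 2√(11060); squaring, (γ^2 - 228)^2 = 4·11060, i.e. γ^4 - 456γ^2 + 51984 - 44240 = 0, i.e. γ^4 - 456γ^2 + 7744 = 0. So γ is a root of x^4 - 456x^2 + 7744. This polynomial is irreducible over Q: it has no rational root (each ±√158 ± √70 is irrational), and any factorization into two quadratics over Q would force √(11060) ∈ Q (pairing opposite roots) or √158, √70 ∈ Q (other pairings), all impossible. Hence [Q(γ):Q] = 4 = [Q(√158, √70):Q], so Q(γ) = Q(√158, √70).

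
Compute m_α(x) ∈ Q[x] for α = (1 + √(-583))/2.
m_α(x) = x^2 - x + 146

From 2α - 1 = √(-583), squaring gives (2α - 1)^2 = -583, i.e. 4α^2 - 4α + 1 = -583, so α^2 - α + (1 + 583)/4 = 0. Since -583 ≡ 1 (mod 4), (1 + 583)/4 = 146 ∈ Z. The polynomial x^2 - x + 146 has discriminant 1 - 4·(146) = -583, which is not a perfect square in Q (d = -583 is squarefree and ≠ 1), so x^2 - x + 146 is irreducible over Q. It is the minimal polynomial of α.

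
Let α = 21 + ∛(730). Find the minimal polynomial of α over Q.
m_α(x) = x^3 - 63x^2 + 1323x - 9991

Set β = α - 21 = ∛(730), so β^3 = 730. Then (α - 21)^3 - 730 = 0, i.e. α is a root of g(x) = (x - 21)^3 - 730 = x^3 - 63x^2 + 1323x - 9991. Since g(x) = h(x - 21) where h(x) = x^3 - 730, and h is irreducible over Q (because 730 is not a perfect cube, so h has no rational root, and a monic cubic with no rational root is irreducible), g is also irreducible (irreducibility is preserved under the substitution x → x - 21). Hence m_α(x) = x^3 - 63x^2 + 1323x - 9991.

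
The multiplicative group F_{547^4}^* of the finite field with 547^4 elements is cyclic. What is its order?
|F_{547^4}^*| = 89526025680

F_{547^4} has 547^4 = 89526025681 elements; its multiplicative group consists of all nonzero elements, so |F_{547^4}^*| = 89526025681 - 1 = 89526025680. (It is cyclic since any finite subgroup of the multiplicative group of a field is cyclic.)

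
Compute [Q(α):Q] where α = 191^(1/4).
[Q(α):Q] = 4

α is a root of x^4 - 191. By Eisenstein's criterion at the prime p = 191 (which divides the constant term 191 but p^2 = 36481 does not, since 191 is squarefree), x^4 - 191 is irreducible over Q. Hence [Q(α):Q] = 4.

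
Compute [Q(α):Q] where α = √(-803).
[Q(α):Q] = 2

[Q(α):Q] equals the degree of the minimal polynomial of α. Here α^2 = -803 and x^2 + 803 is irreducible (d = -803 is squarefree, ≠ 1, hence not a square), so deg(m_α) = 2. Thus [Q(α):Q] = 2.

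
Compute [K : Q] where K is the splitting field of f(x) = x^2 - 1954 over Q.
[K : Q] = 2

f(x) = x^2 - 1954 factors as (x - √1954)(x + √1954). The splitting field is K = Q(√1954). Since 1954 is squarefree and > 1, it is not a perfect square, so x^2 - 1954 is irreducible over Q and [Q(√1954) : Q] = 2. Hence [K : Q] = 2.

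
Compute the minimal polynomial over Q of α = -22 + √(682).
m_α(x) = x^2 + 44x - 198

From α + 22 = √(682), squaring gives (α + 22)^2 = 682, i.e. α^2 + 44α + 484 = 682, so α^2 + 44α - 198 = 0. The discriminant of x^2 + 44x - 198 is (44)^2 - 4·(-198) = 1936 + 792 = 2728, and 4·(682) is not a perfect square in Q since 682 is squarefree and ≠ 1. Hence x^2 + 44x - 198 is irreducible over Q and is the minimal polynomial of α.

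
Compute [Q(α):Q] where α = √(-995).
[Q(α):Q] = 2

[Q(α):Q] equals the degree of the minimal polynomial of α. Here α^2 = -995 and x^2 + 995 is irreducible (d = -995 is squarefree, ≠ 1, hence not a square), so deg(m_α) = 2. Thus [Q(α):Q] = 2.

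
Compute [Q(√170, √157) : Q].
[Q(√170, √157) : Q] = 4

[Q(√170):Q] = 2 (min poly x^2 - 170, irreducible since 170 is squarefree > 1). For the top step, suppose √157 ∈ Q(√170), say √157 = c + d√170 with c, d ∈ Q. Squaring: 157 = c^2 + 170d^2 + 2cd√170. Since √170 ∉ Q this forces 2cd = 0. If d = 0 then √157 = c ∈ Q, contradicting 157 squarefree > 1. If c = 0 then 157 = 170d^2, so 170·157 = (170d)^2 is a perfect square in Q — but 170·157 = 26690 is not a perfect square (since 170 and 157 are distinct squarefree integers). Contradiction. Hence √157 ∉ Q(√170), so x^2 - 157 stays irreducible over Q(√170) and [Q(√170, √157) : Q(√170)] = 2. By the tower law, [Q(√170, √157) : Q] = 2 · 2 = 4.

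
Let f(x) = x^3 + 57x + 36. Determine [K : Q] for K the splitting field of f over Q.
[K : Q] = 6

By the rational root test, any rational root of the monic integer polynomial f(x) = x^3 + 57x + 36 must be an integer dividing the constant term 36, i.e. one of ±{1, 2, 3, 4, 6, 9, 12, 18, 36}. Evaluating: f(1) = 94, f(-1) = -22, f(2) = 158, f(-2) = -86, f(3) = 234, f(-3) = -162, f(4) = 328, f(-4) = -256, f(6) = 594, f(-6) = -522, f(9) = 1278, f(-9) = -1206, f(12) = 2448, f(-12) = -2376, f(18) = 6894, f(-18) = -6822, f(36) = 48744, f(-36) = -48672; none is 0, so f has no rational root and is therefore irreducible over Q (a cubic with no linear factor over a field is irreducible). For an irreducible cubic, the Galois group is A_3 or S_3 according as the discriminant disc(f) = -4a^3 - 27b^2 = -4·(57)^3 - 27·(36)^2 = -775764 is or is not a square in Q. Here disc(f) = -775764 is not a perfect square in Q, so the Galois group of f over Q is not contained in A_3 and must be all of S_3. The splitting field has degree |S_3| = 6 over Q, so [K : Q] = 6.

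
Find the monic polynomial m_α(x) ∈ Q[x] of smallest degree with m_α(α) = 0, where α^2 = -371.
m_α(x) = x^2 + 371

α satisfies α^2 + 371 = 0, so x^2 + 371 annihilates α. Since d = -371 is squarefree and ≠ 1, it is not a perfect square in Q, so x^2 + 371 has no rational root and is therefore irreducible over Q (a degree-2 polynomial over a field is irreducible iff it has no root). Hence m_α(x) = x^2 + 371.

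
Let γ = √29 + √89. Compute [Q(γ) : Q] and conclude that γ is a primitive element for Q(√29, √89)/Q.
[Q(γ) : Q] = 4 (equivalently, Q(γ) = Q(√29, √89))

Obviously Q(γ) ⊆ Q(√29, √89), and [Q(√29, √89):Q] = 4 (since 29, 89 are distinct squarefree integers > 1 with 2581 not a perfect square). To show equality we compute the minimal polynomial of γ. From γ = √29 + √89: γ^2 = 29 + 2√(2581) + 89 = 118 + 2√(2581), so γ^2 - 118 = 2√(2581); squaring, (γ^2 - 118)^2 = 4·2581, i.e. γ^4 - 236γ^2 + 13924 - 10324 = 0, i.e. γ^4 - 236γ^2 + 3600 = 0. So γ is a root of x^4 - 236x^2 + 3600. This polynomial is irreducible over Q: it has no rational root (each ±√29 ± √89 is irrational), and any factorization into two quadratics over Q would force √(2581) ∈ Q (pairing opposite roots) or √29, √89 ∈ Q (other pairings), all impossible. Hence [Q(γ):Q] = 4 = [Q(√29, √89):Q], so Q(γ) = Q(√29, √89).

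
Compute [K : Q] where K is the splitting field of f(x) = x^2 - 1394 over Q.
[K : Q] = 2

f(x) = x^2 - 1394 factors as (x - √1394)(x + √1394). The splitting field is K = Q(√1394). Since 1394 is squarefree and > 1, it is not a perfect square, so x^2 - 1394 is irreducible over Q and [Q(√1394) : Q] = 2. Hence [K : Q] = 2.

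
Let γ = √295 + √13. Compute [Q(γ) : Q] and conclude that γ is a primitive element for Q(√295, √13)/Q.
[Q(γ) : Q] = 4 (equivalently, Q(γ) = Q(√295, √13))

Obviously Q(γ) ⊆ Q(√295, √13), and [Q(√295, √13):Q] = 4 (since 295, 13 are distinct squarefree integers > 1 with 3835 not a perfect square). To show equality we compute the minimal polynomial of γ. From γ = √295 + √13: γ^2 = 295 + 2√(3835) + 13 = 308 + 2√(3835), so γ^2 - 308 = 2√(3835); squaring, (γ^2 - 308)^2 = 4·3835, i.e. γ^4 - 616γ^2 + 94864 - 15340 = 0, i.e. γ^4 - 616γ^2 + 79524 = 0. So γ is a root of x^4 - 616x^2 + 79524. This polynomial is irreducible over Q: it has no rational root (each ±√295 ± √13 is irrational), and any factorization into two quadratics over Q would force √(3835) ∈ Q (pairing opposite roots) or √295, √13 ∈ Q (other pairings), all impossible. Hence [Q(γ):Q] = 4 = [Q(√295, √13):Q], so Q(γ) = Q(√295, √13).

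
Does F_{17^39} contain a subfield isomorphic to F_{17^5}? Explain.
No: F_{17^5} is not a subfield of F_{17^39}

F_{p^m} embeds in F_{p^n} iff m | n. Here 5 ∤ 39 (since 39 = 7·5 + 4 with remainder 4 ≠ 0), so F_{17^5} is not a subfield of F_{17^39}. Equivalently: if it were, the tower law would give 5 = [F_{17^5}:F_17] dividing [F_{17^39}:F_17] = 39, contradiction.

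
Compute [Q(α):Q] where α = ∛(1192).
[Q(α):Q] = 3

The minimal polynomial of α is x^3 - 1192, irreducible over Q since 1192 is not a perfect cube (so x^3 - 1192 has no rational root). Hence [Q(α):Q] = deg(m_α) = 3.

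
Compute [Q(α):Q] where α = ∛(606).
[Q(α):Q] = 3

The minimal polynomial of α is x^3 - 606, irreducible over Q since 606 is not a perfect cube (so x^3 - 606 has no rational root). Hence [Q(α):Q] = deg(m_α) = 3.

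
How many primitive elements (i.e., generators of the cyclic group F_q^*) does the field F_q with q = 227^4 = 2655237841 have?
There are φ(2655237840) = 664731648 primitive elements

F_q^* is cyclic of order q - 1 = 2655237840. A cyclic group of order m has exactly φ(m) generators. Here m = 2655237840 = 2^4 · 3 · 5 · 19 · 113 · 5153, so the number of primitive elements is φ(2655237840) = 664731648.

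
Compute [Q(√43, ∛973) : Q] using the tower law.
[Q(√43, ∛973) : Q] = 6

Let L = Q(√43, ∛973). Since Q(√43) ⊂ L and [Q(√43):Q] = 2, the tower law gives 2 | [L:Q]. Likewise Q(∛973) ⊂ L with [Q(∛973):Q] = 3 (because 973 is not a perfect cube), so 3 | [L:Q]. As gcd(2,3) = 1, [L:Q] is divisible by 6. Conversely L is generated over Q by √43 and ∛973, so [L:Q] ≤ 2·3 = 6. Therefore [Q(√43, ∛973) : Q] = 6.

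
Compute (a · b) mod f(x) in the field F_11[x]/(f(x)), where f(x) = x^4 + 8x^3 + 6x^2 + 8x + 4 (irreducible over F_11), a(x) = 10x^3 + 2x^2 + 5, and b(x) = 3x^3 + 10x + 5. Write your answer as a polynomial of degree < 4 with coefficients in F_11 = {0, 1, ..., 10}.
a · b ≡ 3x^3 + 8x^2 + 4x + 7 (mod f(x))

Multiply in F_11[x]: a(x)·b(x) = (10x^3 + 2x^2 + 5)·(3x^3 + 10x + 5) = 8x^6 + 6x^5 + x^4 + 8x^3 + 10x^2 + 6x + 3. This has degree ≥ 4, so divide by f(x) over F_11: 8x^6 + 6x^5 + x^4 + 8x^3 + 10x^2 + 6x + 3 = (8x^2 + 8x + 10)·(x^4 + 8x^3 + 6x^2 + 8x + 4) + (3x^3 + 8x^2 + 4x + 7). Hence a·b ≡ 3x^3 + 8x^2 + 4x + 7 (mod f). (F_11[x]/(f) is a field with 11^4 = 14641 elements since f is irreducible of degree 4.)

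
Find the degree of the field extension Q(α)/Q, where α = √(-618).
[Q(α):Q] = 2

[Q(α):Q] equals the degree of the minimal polynomial of α. Here α^2 = -618 and x^2 + 618 is irreducible (d = -618 is squarefree, ≠ 1, hence not a square), so deg(m_α) = 2. Thus [Q(α):Q] = 2.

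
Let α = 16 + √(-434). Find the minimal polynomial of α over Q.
m_α(x) = x^2 - 32x + 690

From α - 16 = √(-434), squaring gives (α - 16)^2 = -434, i.e. α^2 - 32α + 256 = -434, so α^2 - 32α + 690 = 0. The discriminant of x^2 - 32x + 690 is (-32)^2 - 4·(690) = 1024 - 2760 = -1736, and 4·(-434) is not a perfect square in Q since -434 is squarefree and ≠ 1. Hence x^2 - 32x + 690 is irreducible over Q and is the minimal polynomial of α.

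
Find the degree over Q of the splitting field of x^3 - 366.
[K : Q] = 6

The roots of x^3 - 366 are ∛366, ω∛366, ω^2∛366 where ω = e^(2πi/3) is a primitive cube root of unity, so K = Q(∛366, ω). Now [Q(∛366):Q] = 3 (since 366 is not a perfect cube, x^3 - 366 is irreducible) and [Q(ω):Q] = 2. Both 2 and 3 divide [K:Q], and [K:Q] ≤ 3·2 = 6, so [K:Q] = 6. (Equivalently: Q(∛366) ⊂ R but ω ∉ R, so [K : Q(∛366)] = 2.)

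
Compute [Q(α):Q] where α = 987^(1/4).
[Q(α):Q] = 4

α is a root of x^4 - 987. By Eisenstein's criterion at the prime p = 3 (which divides the constant term 987 but p^2 = 9 does not, since 987 is squarefree), x^4 - 987 is irreducible over Q. Hence [Q(α):Q] = 4.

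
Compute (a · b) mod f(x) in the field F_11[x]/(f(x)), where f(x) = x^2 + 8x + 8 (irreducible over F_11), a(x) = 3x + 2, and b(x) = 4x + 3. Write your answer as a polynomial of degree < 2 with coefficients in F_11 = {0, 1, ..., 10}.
a · b ≡ 9x + 9 (mod f(x))

Multiply in F_11[x]: a(x)·b(x) = (3x + 2)·(4x + 3) = x^2 + 6x + 6. This has degree ≥ 2, so divide by f(x) over F_11: x^2 + 6x + 6 = (1)·(x^2 + 8x + 8) + (9x + 9). Hence a·b ≡ 9x + 9 (mod f). (F_11[x]/(f) is a field with 11^2 = 121 elements since f is irreducible of degree 2.)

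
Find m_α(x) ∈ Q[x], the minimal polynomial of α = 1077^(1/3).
m_α(x) = x^3 - 1077

α satisfies α^3 = 1077, so x^3 - 1077 annihilates α. By the rational root test, a rational root p/q (in lowest terms) of x^3 - 1077 would satisfy p^3 = 1077 q^3, forcing q = 1 and p^3 = 1077; but 1077 is not a perfect cube, contradiction. A monic cubic over Q with no rational root is irreducible (any nontrivial factorization would include a linear factor). Hence x^3 - 1077 is the minimal polynomial of α, and in particular [Q(α):Q] = 3.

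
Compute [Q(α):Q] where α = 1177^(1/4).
[Q(α):Q] = 4

α is a root of x^4 - 1177. By Eisenstein's criterion at the prime p = 11 (which divides the constant term 1177 but p^2 = 121 does not, since 1177 is squarefree), x^4 - 1177 is irreducible over Q. Hence [Q(α):Q] = 4.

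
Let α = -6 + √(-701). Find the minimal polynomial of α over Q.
m_α(x) = x^2 + 12x + 737

From α + 6 = √(-701), squaring gives (α + 6)^2 = -701, i.e. α^2 + 12α + 36 = -701, so α^2 + 12α + 737 = 0. The discriminant of x^2 + 12x + 737 is (12)^2 - 4·(737) = 144 - 2948 = -2804, and 4·(-701) is not a perfect square in Q since -701 is squarefree and ≠ 1. Hence x^2 + 12x + 737 is irreducible over Q and is the minimal polynomial of α.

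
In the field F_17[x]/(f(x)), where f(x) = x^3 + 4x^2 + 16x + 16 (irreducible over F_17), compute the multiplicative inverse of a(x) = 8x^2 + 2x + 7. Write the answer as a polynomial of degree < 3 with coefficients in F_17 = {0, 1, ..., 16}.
a(x)^(-1) ≡ 9x^2 + 7x + 4 (mod f(x))

Since f is irreducible over F_17, F_17[x]/(f) is a field and a(x) ≠ 0 has an inverse. Apply the extended Euclidean algorithm to f(x) and a(x) in F_17[x]: f(x) = (15x + 1)·a(x) + (11x + 9);  a(x) = (10x + 9)·(11x + 9) + (11). The last nonzero remainder is the constant 11 = gcd(f, a) in F_17. Back-substituting through the division chain expresses 11 = s(x)·a(x) + t(x)·f(x) with s(x) ≡ 14x^2 + 9x + 10 (mod f), so (14x^2 + 9x + 10)·a(x) ≡ 11 (mod f). Multiplying by 11^(-1) ≡ 14 in F_17 gives a(x)^(-1) ≡ 14·(14x^2 + 9x + 10) ≡ 9x^2 + 7x + 4 (mod f). Check: (8x^2 + 2x + 7)·(9x^2 + 7x + 4) = 4x^4 + 6x^3 + 7x^2 + 6x + 11 ≡ 1 (mod x^3 + 4x^2 + 16x + 16).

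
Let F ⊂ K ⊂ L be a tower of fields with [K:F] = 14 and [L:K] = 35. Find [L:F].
[L:F] = 490

The tower law says that for any tower of field extensions F ⊂ K ⊂ L with finite degrees, [L:F] = [L:K] · [K:F]. Here this gives [L:F] = 35 · 14 = 490.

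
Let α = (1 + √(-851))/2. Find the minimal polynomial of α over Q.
m_α(x) = x^2 - x + 213

From 2α - 1 = √(-851), squaring gives (2α - 1)^2 = -851, i.e. 4α^2 - 4α + 1 = -851, so α^2 - α + (1 + 851)/4 = 0. Since -851 ≡ 1 (mod 4), (1 + 851)/4 = 213 ∈ Z. The polynomial x^2 - x + 213 has discriminant 1 - 4·(213) = -851, which is not a perfect square in Q (d = -851 is squarefree and ≠ 1), so x^2 - x + 213 is irreducible over Q. It is the minimal polynomial of α.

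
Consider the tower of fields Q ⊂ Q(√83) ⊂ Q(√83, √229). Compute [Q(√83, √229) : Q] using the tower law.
[Q(√83, √229) : Q] = 4

[Q(√83):Q] = 2 (min poly x^2 - 83, irreducible since 83 is squarefree > 1). For the top step, suppose √229 ∈ Q(√83), say √229 = c + d√83 with c, d ∈ Q. Squaring: 229 = c^2 + 83d^2 + 2cd√83. Since √83 ∉ Q this forces 2cd = 0. If d = 0 then √229 = c ∈ Q, contradicting 229 squarefree > 1. If c = 0 then 229 = 83d^2, so 83·229 = (83d)^2 is a perfect square in Q — but 83·229 = 19007 is not a perfect square (since 83 and 229 are distinct squarefree integers). Contradiction. Hence √229 ∉ Q(√83), so x^2 - 229 stays irreducible over Q(√83) and [Q(√83, √229) : Q(√83)] = 2. By the tower law, [Q(√83, √229) : Q] = 2 · 2 = 4.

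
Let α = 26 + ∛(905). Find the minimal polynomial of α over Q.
m_α(x) = x^3 - 78x^2 + 2028x - 18481

Set β = α - 26 = ∛(905), so β^3 = 905. Then (α - 26)^3 - 905 = 0, i.e. α is a root of g(x) = (x - 26)^3 - 905 = x^3 - 78x^2 + 2028x - 18481. Since g(x) = h(x - 26) where h(x) = x^3 - 905, and h is irreducible over Q (because 905 is not a perfect cube, so h has no rational root, and a monic cubic with no rational root is irreducible), g is also irreducible (irreducibility is preserved under the substitution x → x - 26). Hence m_α(x) = x^3 - 78x^2 + 2028x - 18481.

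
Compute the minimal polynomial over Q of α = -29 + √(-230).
m_α(x) = x^2 + 58x + 1071

From α + 29 = √(-230), squaring gives (α + 29)^2 = -230, i.e. α^2 + 58α + 841 = -230, so α^2 + 58α + 1071 = 0. The discriminant of x^2 + 58x + 1071 is (58)^2 - 4·(1071) = 3364 - 4284 = -920, and 4·(-230) is not a perfect square in Q since -230 is squarefree and ≠ 1. Hence x^2 + 58x + 1071 is irreducible over Q and is the minimal polynomial of α.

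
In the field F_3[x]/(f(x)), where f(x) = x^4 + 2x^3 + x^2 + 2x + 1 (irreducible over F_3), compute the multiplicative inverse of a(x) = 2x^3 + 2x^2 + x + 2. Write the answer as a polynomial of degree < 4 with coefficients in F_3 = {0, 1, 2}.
a(x)^(-1) ≡ 2x^3 + 2x^2 + 2x + 2 (mod f(x))

Since f is irreducible over F_3, F_3[x]/(f) is a field and a(x) ≠ 0 has an inverse. Apply the extended Euclidean algorithm to f(x) and a(x) in F_3[x]: f(x) = (2x + 2)·a(x) + (x^2 + 2x);  a(x) = (2x + 1)·(x^2 + 2x) + (2x + 2);  (x^2 + 2x) = (2x + 2)·(2x + 2) + (2). The last nonzero remainder is the constant 2 = gcd(f, a) in F_3. Back-substituting through the division chain expresses 2 = s(x)·a(x) + t(x)·f(x) with s(x) ≡ x^3 + x^2 + x + 1 (mod f), so (x^3 + x^2 + x + 1)·a(x) ≡ 2 (mod f). Multiplying by 2^(-1) ≡ 2 in F_3 gives a(x)^(-1) ≡ 2·(x^3 + x^2 + x + 1) ≡ 2x^3 + 2x^2 + 2x + 2 (mod f). Check: (2x^3 + 2x^2 + x + 2)·(2x^3 + 2x^2 + 2x + 2) = x^6 + 2x^5 + x^4 + 2x^3 + x^2 + 1 ≡ 1 (mod x^4 + 2x^3 + x^2 + 2x + 1).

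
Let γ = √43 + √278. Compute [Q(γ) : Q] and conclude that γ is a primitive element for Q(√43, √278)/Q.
[Q(γ) : Q] = 4 (equivalently, Q(γ) = Q(√43, √278))

Obviously Q(γ) ⊆ Q(√43, √278), and [Q(√43, √278):Q] = 4 (since 43, 278 are distinct squarefree integers > 1 with 11954 not a perfect square). To show equality we compute the minimal polynomial of γ. From γ = √43 + √278: γ^2 = 43 + 2√(11954) + 278 = 321 + 2√(11954), so γ^2 - 321 = 2√(11954); squaring, (γ^2 - 321)^2 = 4·11954, i.e. γ^4 - 642γ^2 + 103041 - 47816 = 0, i.e. γ^4 - 642γ^2 + 55225 = 0. So γ is a root of x^4 - 642x^2 + 55225. This polynomial is irreducible over Q: it has no rational root (each ±√43 ± √278 is irrational), and any factorization into two quadratics over Q would force √(11954) ∈ Q (pairing opposite roots) or √43, √278 ∈ Q (other pairings), all impossible. Hence [Q(γ):Q] = 4 = [Q(√43, √278):Q], so Q(γ) = Q(√43, √278).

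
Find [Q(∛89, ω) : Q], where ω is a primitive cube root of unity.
[Q(∛89, ω) : Q] = 6

[Q(∛89):Q] = 3 (min poly x^3 - 89, irreducible since 89 is not a perfect cube). [Q(ω):Q] = 2 (min poly x^2 + x + 1). Since Q(∛89) ⊂ R and ω ∉ R, we have ω ∉ Q(∛89), so x^2 + x + 1 remains irreducible over Q(∛89) and [Q(∛89, ω) : Q(∛89)] = 2. By the tower law, [Q(∛89, ω) : Q] = 3 · 2 = 6. (In fact Q(∛89, ω) is the splitting field of x^3 - 89 over Q.)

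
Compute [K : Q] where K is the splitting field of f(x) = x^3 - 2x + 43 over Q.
[K : Q] = 6

By the rational root test, any rational root of the monic integer polynomial f(x) = x^3 - 2x + 43 must be an integer dividing the constant term 43, i.e. one of ±{1, 43}. Evaluating: f(1) = 42, f(-1) = 44, f(43) = 79464, f(-43) = -79378; none is 0, so f has no rational root and is therefore irreducible over Q (a cubic with no linear factor over a field is irreducible). For an irreducible cubic, the Galois group is A_3 or S_3 according as the discriminant disc(f) = -4a^3 - 27b^2 = -4·(-2)^3 - 27·(43)^2 = -49891 is or is not a square in Q. Here disc(f) = -49891 is not a perfect square in Q, so the Galois group of f over Q is not contained in A_3 and must be all of S_3. The splitting field has degree |S_3| = 6 over Q, so [K : Q] = 6.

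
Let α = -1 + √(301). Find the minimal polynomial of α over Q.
m_α(x) = x^2 + 2x - 300

From α + 1 = √(301), squaring gives (α + 1)^2 = 301, i.e. α^2 + 2α + 1 = 301, so α^2 + 2α - 300 = 0. The discriminant of x^2 + 2x - 300 is (2)^2 - 4·(-300) = 4 + 1200 = 1204, and 4·(301) is not a perfect square in Q since 301 is squarefree and ≠ 1. Hence x^2 + 2x - 300 is irreducible over Q and is the minimal polynomial of α.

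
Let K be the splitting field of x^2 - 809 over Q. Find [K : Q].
[K : Q] = 2

f(x) = x^2 - 809 factors as (x - √809)(x + √809). The splitting field is K = Q(√809). Since 809 is squarefree and > 1, it is not a perfect square, so x^2 - 809 is irreducible over Q and [Q(√809) : Q] = 2. Hence [K : Q] = 2.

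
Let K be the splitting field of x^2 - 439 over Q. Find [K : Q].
[K : Q] = 2

f(x) = x^2 - 439 factors as (x - √439)(x + √439). The splitting field is K = Q(√439). Since 439 is squarefree and > 1, it is not a perfect square, so x^2 - 439 is irreducible over Q and [Q(√439) : Q] = 2. Hence [K : Q] = 2.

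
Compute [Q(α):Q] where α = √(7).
[Q(α):Q] = 2

[Q(α):Q] equals the degree of the minimal polynomial of α. Here α^2 = 7 and x^2 - 7 is irreducible (d = 7 is squarefree, ≠ 1, hence not a square), so deg(m_α) = 2. Thus [Q(α):Q] = 2.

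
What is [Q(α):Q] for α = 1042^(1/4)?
[Q(α):Q] = 4

α is a root of x^4 - 1042. By Eisenstein's criterion at the prime p = 2 (which divides the constant term 1042 but p^2 = 4 does not, since 1042 is squarefree), x^4 - 1042 is irreducible over Q. Hence [Q(α):Q] = 4.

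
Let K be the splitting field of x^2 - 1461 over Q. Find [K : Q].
[K : Q] = 2

f(x) = x^2 - 1461 factors as (x - √1461)(x + √1461). The splitting field is K = Q(√1461). Since 1461 is squarefree and > 1, it is not a perfect square, so x^2 - 1461 is irreducible over Q and [Q(√1461) : Q] = 2. Hence [K : Q] = 2.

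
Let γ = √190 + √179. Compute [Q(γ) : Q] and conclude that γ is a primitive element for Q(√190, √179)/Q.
[Q(γ) : Q] = 4 (equivalently, Q(γ) = Q(√190, √179))

Obviously Q(γ) ⊆ Q(√190, √179), and [Q(√190, √179):Q] = 4 (since 190, 179 are distinct squarefree integers > 1 with 34010 not a perfect square). To show equality we compute the minimal polynomial of γ. From γ = √190 + √179: γ^2 = 190 + 2√(34010) + 179 = 369 + 2√(34010), so γ^2 - 369 = 2√(34010); squaring, (γ^2 - 369)^2 = 4·34010, i.e. γ^4 - 738γ^2 + 136161 - 136040 = 0, i.e. γ^4 - 738γ^2 + 121 = 0. So γ is a root of x^4 - 738x^2 + 121. This polynomial is irreducible over Q: it has no rational root (each ±√190 ± √179 is irrational), and any factorization into two quadratics over Q would force √(34010) ∈ Q (pairing opposite roots) or √190, √179 ∈ Q (other pairings), all impossible. Hence [Q(γ):Q] = 4 = [Q(√190, √179):Q], so Q(γ) = Q(√190, √179).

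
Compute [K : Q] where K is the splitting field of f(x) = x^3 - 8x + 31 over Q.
[K : Q] = 6

By the rational root test, any rational root of the monic integer polynomial f(x) = x^3 - 8x + 31 must be an integer dividing the constant term 31, i.e. one of ±{1, 31}. Evaluating: f(1) = 24, f(-1) = 38, f(31) = 29574, f(-31) = -29512; none is 0, so f has no rational root and is therefore irreducible over Q (a cubic with no linear factor over a field is irreducible). For an irreducible cubic, the Galois group is A_3 or S_3 according as the discriminant disc(f) = -4a^3 - 27b^2 = -4·(-8)^3 - 27·(31)^2 = -23899 is or is not a square in Q. Here disc(f) = -23899 is not a perfect square in Q, so the Galois group of f over Q is not contained in A_3 and must be all of S_3. The splitting field has degree |S_3| = 6 over Q, so [K : Q] = 6.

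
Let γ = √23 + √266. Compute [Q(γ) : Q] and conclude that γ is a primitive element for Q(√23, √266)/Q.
[Q(γ) : Q] = 4 (equivalently, Q(γ) = Q(√23, √266))

Obviously Q(γ) ⊆ Q(√23, √266), and [Q(√23, √266):Q] = 4 (since 23, 266 are distinct squarefree integers > 1 with 6118 not a perfect square). To show equality we compute the minimal polynomial of γ. From γ = √23 + √266: γ^2 = 23 + 2√(6118) + 266 = 289 + 2√(6118), so γ^2 - 289 = 2√(6118); squaring, (γ^2 - 289)^2 = 4·6118, i.e. γ^4 - 578γ^2 + 83521 - 24472 = 0, i.e. γ^4 - 578γ^2 + 59049 = 0. So γ is a root of x^4 - 578x^2 + 59049. This polynomial is irreducible over Q: it has no rational root (each ±√23 ± √266 is irrational), and any factorization into two quadratics over Q would force √(6118) ∈ Q (pairing opposite roots) or √23, √266 ∈ Q (other pairings), all impossible. Hence [Q(γ):Q] = 4 = [Q(√23, √266):Q], so Q(γ) = Q(√23, √266).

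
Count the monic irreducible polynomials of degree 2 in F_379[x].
There are 71631 monic irreducible polynomials of degree 2 over F_379

Each element of F_{379^2} that lies in no proper subfield is a root of exactly one monic irreducible of degree 2 over F_379, and each such polynomial has 2 distinct roots in F_{379^2}. By Möbius inversion the count is N_379(2) = (1/2) Σ_{d|2} μ(2/d) · 379^d = (1/2)(μ(2)·379^1 + μ(1)·379^2) = 143262/2 = 71631.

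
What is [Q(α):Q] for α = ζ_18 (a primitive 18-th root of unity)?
[Q(α):Q] = 6

The minimal polynomial of ζ_18 over Q is the 18-th cyclotomic polynomial Φ_18(x), which is irreducible over Q and has degree φ(18) = 6. Hence [Q(α):Q] = φ(18) = 6.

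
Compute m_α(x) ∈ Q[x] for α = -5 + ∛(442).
m_α(x) = x^3 + 15x^2 + 75x - 317

Set β = α + 5 = ∛(442), so β^3 = 442. Then (α + 5)^3 - 442 = 0, i.e. α is a root of g(x) = (x + 5)^3 - 442 = x^3 + 15x^2 + 75x - 317. Since g(x) = h(x + 5) where h(x) = x^3 - 442, and h is irreducible over Q (because 442 is not a perfect cube, so h has no rational root, and a monic cubic with no rational root is irreducible), g is also irreducible (irreducibility is preserved under the substitution x → x + 5). Hence m_α(x) = x^3 + 15x^2 + 75x - 317.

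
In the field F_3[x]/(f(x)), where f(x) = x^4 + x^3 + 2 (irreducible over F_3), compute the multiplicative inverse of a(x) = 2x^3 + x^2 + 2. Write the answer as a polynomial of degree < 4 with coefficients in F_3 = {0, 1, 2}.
a(x)^(-1) ≡ 2x^3 + x^2 (mod f(x))

Since f is irreducible over F_3, F_3[x]/(f) is a field and a(x) ≠ 0 has an inverse. Apply the extended Euclidean algorithm to f(x) and a(x) in F_3[x]: f(x) = (2x + 1)·a(x) + (2x^2 + 2x);  a(x) = (x + 1)·(2x^2 + 2x) + (x + 2);  (2x^2 + 2x) = (2x + 1)·(x + 2) + (1). The last nonzero remainder is the constant 1 = gcd(f, a) in F_3. Back-substituting through the division chain expresses 1 = s(x)·a(x) + t(x)·f(x) with s(x) ≡ 2x^3 + x^2 (mod f), so a(x)^(-1) ≡ s(x) = 2x^3 + x^2 (mod f). Check: (2x^3 + x^2 + 2)·(2x^3 + x^2) = x^6 + x^5 + x^4 + x^3 + 2x^2 ≡ 1 (mod x^4 + x^3 + 2).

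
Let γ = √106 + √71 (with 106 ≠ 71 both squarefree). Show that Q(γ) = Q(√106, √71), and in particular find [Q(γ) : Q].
[Q(γ) : Q] = 4 (equivalently, Q(γ) = Q(√106, √71))

Obviously Q(γ) ⊆ Q(√106, √71), and [Q(√106, √71):Q] = 4 (since 106, 71 are distinct squarefree integers > 1 with 7526 not a perfect square). To show equality we compute the minimal polynomial of γ. From γ = √106 + √71: γ^2 = 106 + 2√(7526) + 71 = 177 + 2√(7526), so γ^2 - 177 = 2√(7526); squaring, (γ^2 - 177)^2 = 4·7526, i.e. γ^4 - 354γ^2 + 31329 - 30104 = 0, i.e. γ^4 - 354γ^2 + 1225 = 0. So γ is a root of x^4 - 354x^2 + 1225. This polynomial is irreducible over Q: it has no rational root (each ±√106 ± √71 is irrational), and any factorization into two quadratics over Q would force √(7526) ∈ Q (pairing opposite roots) or √106, √71 ∈ Q (other pairings), all impossible. Hence [Q(γ):Q] = 4 = [Q(√106, √71):Q], so Q(γ) = Q(√106, √71).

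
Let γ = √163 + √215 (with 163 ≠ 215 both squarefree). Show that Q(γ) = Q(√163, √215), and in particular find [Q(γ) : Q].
[Q(γ) : Q] = 4 (equivalently, Q(γ) = Q(√163, √215))

Obviously Q(γ) ⊆ Q(√163, √215), and [Q(√163, √215):Q] = 4 (since 163, 215 are distinct squarefree integers > 1 with 35045 not a perfect square). To show equality we compute the minimal polynomial of γ. From γ = √163 + √215: γ^2 = 163 + 2√(35045) + 215 = 378 + 2√(35045), so γ^2 - 378 = 2√(35045); squaring, (γ^2 - 378)^2 = 4·35045, i.e. γ^4 - 756γ^2 + 142884 - 140180 = 0, i.e. γ^4 - 756γ^2 + 2704 = 0. So γ is a root of x^4 - 756x^2 + 2704. This polynomial is irreducible over Q: it has no rational root (each ±√163 ± √215 is irrational), and any factorization into two quadratics over Q would force √(35045) ∈ Q (pairing opposite roots) or √163, √215 ∈ Q (other pairings), all impossible. Hence [Q(γ):Q] = 4 = [Q(√163, √215):Q], so Q(γ) = Q(√163, √215).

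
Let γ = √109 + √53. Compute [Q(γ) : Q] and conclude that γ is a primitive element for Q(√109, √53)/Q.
[Q(γ) : Q] = 4 (equivalently, Q(γ) = Q(√109, √53))

Obviously Q(γ) ⊆ Q(√109, √53), and [Q(√109, √53):Q] = 4 (since 109, 53 are distinct squarefree integers > 1 with 5777 not a perfect square). To show equality we compute the minimal polynomial of γ. From γ = √109 + √53: γ^2 = 109 + 2√(5777) + 53 = 162 + 2√(5777), so γ^2 - 162 = 2√(5777); squaring, (γ^2 - 162)^2 = 4·5777, i.e. γ^4 - 324γ^2 + 26244 - 23108 = 0, i.e. γ^4 - 324γ^2 + 3136 = 0. So γ is a root of x^4 - 324x^2 + 3136. This polynomial is irreducible over Q: it has no rational root (each ±√109 ± √53 is irrational), and any factorization into two quadratics over Q would force √(5777) ∈ Q (pairing opposite roots) or √109, √53 ∈ Q (other pairings), all impossible. Hence [Q(γ):Q] = 4 = [Q(√109, √53):Q], so Q(γ) = Q(√109, √53).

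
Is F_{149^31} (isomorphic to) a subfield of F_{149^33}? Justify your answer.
No: F_{149^31} is not a subfield of F_{149^33}

F_{p^m} embeds in F_{p^n} iff m | n. Here 31 ∤ 33 (since 33 = 1·31 + 2 with remainder 2 ≠ 0), so F_{149^31} is not a subfield of F_{149^33}. Equivalently: if it were, the tower law would give 31 = [F_{149^31}:F_149] dividing [F_{149^33}:F_149] = 33, contradiction.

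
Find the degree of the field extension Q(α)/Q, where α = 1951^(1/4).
[Q(α):Q] = 4

α is a root of x^4 - 1951. By Eisenstein's criterion at the prime p = 1951 (which divides the constant term 1951 but p^2 = 3806401 does not, since 1951 is squarefree), x^4 - 1951 is irreducible over Q. Hence [Q(α):Q] = 4.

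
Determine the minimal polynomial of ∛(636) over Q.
m_α(x) = x^3 - 636

α satisfies α^3 = 636, so x^3 - 636 annihilates α. By the rational root test, a rational root p/q (in lowest terms) of x^3 - 636 would satisfy p^3 = 636 q^3, forcing q = 1 and p^3 = 636; but 636 is not a perfect cube, contradiction. A monic cubic over Q with no rational root is irreducible (any nontrivial factorization would include a linear factor). Hence x^3 - 636 is the minimal polynomial of α, and in particular [Q(α):Q] = 3.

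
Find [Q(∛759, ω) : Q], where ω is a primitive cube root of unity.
[Q(∛759, ω) : Q] = 6

[Q(∛759):Q] = 3 (min poly x^3 - 759, irreducible since 759 is not a perfect cube). [Q(ω):Q] = 2 (min poly x^2 + x + 1). Since Q(∛759) ⊂ R and ω ∉ R, we have ω ∉ Q(∛759), so x^2 + x + 1 remains irreducible over Q(∛759) and [Q(∛759, ω) : Q(∛759)] = 2. By the tower law, [Q(∛759, ω) : Q] = 3 · 2 = 6. (In fact Q(∛759, ω) is the splitting field of x^3 - 759 over Q.)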